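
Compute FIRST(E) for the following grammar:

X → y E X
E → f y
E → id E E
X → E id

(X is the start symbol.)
{ 'f', 'id' }

From E → f y:
  - f is a terminal: add 'f' and stop
From E → id E E:
  - id is a terminal: add 'id' and stop

Collecting: FIRST(E) = { 'f', 'id' }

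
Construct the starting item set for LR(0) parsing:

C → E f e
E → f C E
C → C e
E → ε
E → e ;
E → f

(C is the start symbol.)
{ [C → . C e], [C → . E f e], [C' → . C], [E → . e ;], [E → . f C E], [E → . f], [E → .] }

First, augment the grammar with C' → C
I₀ = CLOSURE({ [C' → . C] }):
  [C' → . C] has the dot before C: add [C → . E f e], [C → . C e]
  [C → . E f e] has the dot before E: add [E → . f C E], [E → .], [E → . e ;], [E → . f]
No further items can be added.

I₀ = { [C → . C e], [C → . E f e], [C' → . C], [E → . e ;], [E → . f C E], [E → . f], [E → .] }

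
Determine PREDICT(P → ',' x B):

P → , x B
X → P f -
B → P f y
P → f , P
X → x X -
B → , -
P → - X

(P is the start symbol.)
{ ',' }

PREDICT(P → ',' x B) = (FIRST(RHS) \ {ε}) ∪ (FOLLOW(P) if ε ∈ FIRST(RHS), i.e. RHS ⇒* ε)
FIRST(',' x B) = { ',' }
ε ∉ FIRST(',' x B), so FOLLOW(P) is not added.
PREDICT(P → ',' x B) = { ',' }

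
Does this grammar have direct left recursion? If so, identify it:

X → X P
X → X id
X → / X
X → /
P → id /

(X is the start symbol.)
Yes, X is left-recursive

X → X P: LEFT RECURSIVE (starts with X)
X → X id: LEFT RECURSIVE (starts with X)
X → / X: starts with '/'
X → /: starts with '/'
P → id /: starts with id

The grammar has direct left recursion on: X.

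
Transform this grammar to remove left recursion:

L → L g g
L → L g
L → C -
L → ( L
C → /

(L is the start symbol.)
L → C - L'
L → ( L L'
L' → g g L'
L' → g L'
L' → ε
C → /

L is directly left-recursive. The standard transformation for
  A → A α₁ | ... | A α_m | β₁ | ... | β_n
is
  A  → β₁ A' | ... | β_n A'
  A' → α₁ A' | ... | α_m A' | ε

L → C - becomes L → C - L'
L → ( L becomes L → ( L L'
L → L g g becomes L' → g g L'
L → L g becomes L' → g L'
Add L' → ε

Productions for other non-terminals are unchanged:
  C → /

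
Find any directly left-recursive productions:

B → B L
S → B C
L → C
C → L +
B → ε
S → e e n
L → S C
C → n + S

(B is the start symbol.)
Direct left recursion occurs when N → N α for some non-terminal N (the right-hand side begins with the left-hand side itself).

B → B L: LEFT RECURSIVE (starts with B)
S → B C: starts with B
L → C: starts with C
C → L +: starts with L
B → ε: starts with ε
S → e e n: starts with e
L → S C: starts with S
C → n + S: starts with n

The grammar has direct left recursion on: B.

Answer: Yes, B is left-recursive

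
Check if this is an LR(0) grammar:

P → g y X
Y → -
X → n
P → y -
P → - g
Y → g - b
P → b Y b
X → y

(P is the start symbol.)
Yes, the grammar is LR(0)

A grammar is LR(0) if no state in the canonical LR(0) collection has:
  - both a shift item (dot before a terminal) and a complete item (shift-reduce conflict), or
  - two or more complete items (reduce-reduce conflict; the accept item [P' → P .] counts as a complete item here).

Augment with P' → P and build the canonical LR(0) collection (I0 = CLOSURE({[P' → . P]}), then GOTO on every symbol after a dot until no new states appear). It has 18 states:
  I0: { [P → . - g], [P → . b Y b], [P → . g y X], [P → . y -], [P' → . P] }  — shift
  I1: { [P → - . g] }  — shift
  I2: { [P' → P .] }  — accept
  I3: { [P → b . Y b], [Y → . -], [Y → . g - b] }  — shift
  I4: { [P → g . y X] }  — shift
  I5: { [P → y . -] }  — shift
  I6: { [P → y - .] }  — reduce
  I7: { [P → g y . X], [X → . n], [X → . y] }  — shift
  I8: { [P → g y X .] }  — reduce
  I9: { [X → n .] }  — reduce
  I10: { [X → y .] }  — reduce
  I11: { [Y → - .] }  — reduce
  I12: { [P → b Y . b] }  — shift
  I13: { [Y → g . - b] }  — shift
  I14: { [Y → g - . b] }  — shift
  I15: { [Y → g - b .] }  — reduce
  I16: { [P → b Y b .] }  — reduce
  I17: { [P → - g .] }  — reduce

Every state is either a pure shift/goto state or contains exactly one complete item and nothing to shift — no conflicts. The grammar is LR(0).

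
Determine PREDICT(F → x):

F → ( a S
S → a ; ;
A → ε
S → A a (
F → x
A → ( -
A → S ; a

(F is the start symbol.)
PREDICT(F → x) = (FIRST(RHS) \ {ε}) ∪ (FOLLOW(F) if ε ∈ FIRST(RHS), i.e. RHS ⇒* ε)
FIRST(x) = { 'x' }
ε ∉ FIRST(x), so FOLLOW(F) is not added.
PREDICT(F → x) = { 'x' }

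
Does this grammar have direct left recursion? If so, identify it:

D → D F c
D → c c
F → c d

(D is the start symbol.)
Yes, D is left-recursive

D → D F c: LEFT RECURSIVE (starts with D)
D → c c: starts with c
F → c d: starts with c

The grammar has direct left recursion on: D.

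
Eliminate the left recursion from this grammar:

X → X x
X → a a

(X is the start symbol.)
X is directly left-recursive. The standard transformation for
  A → A α₁ | ... | A α_m | β₁ | ... | β_n
is
  A  → β₁ A' | ... | β_n A'
  A' → α₁ A' | ... | α_m A' | ε

X → a a becomes X → a a X'
X → X x becomes X' → x X'
Add X' → ε

Resulting grammar:
X → a a X'
X' → x X'
X' → ε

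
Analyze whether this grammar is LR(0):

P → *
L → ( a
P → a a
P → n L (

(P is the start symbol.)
Yes, the grammar is LR(0)

A grammar is LR(0) if no state in the canonical LR(0) collection has:
  - both a shift item (dot before a terminal) and a complete item (shift-reduce conflict), or
  - two or more complete items (reduce-reduce conflict; the accept item [P' → P .] counts as a complete item here).

Augment with P' → P and build the canonical LR(0) collection (I0 = CLOSURE({[P' → . P]}), then GOTO on every symbol after a dot until no new states appear). It has 10 states:
  I0: { [P → . *], [P → . a a], [P → . n L (], [P' → . P] }  — shift
  I1: { [P → * .] }  — reduce
  I2: { [P' → P .] }  — accept
  I3: { [P → a . a] }  — shift
  I4: { [L → . ( a], [P → n . L (] }  — shift
  I5: { [L → ( . a] }  — shift
  I6: { [P → n L . (] }  — shift
  I7: { [P → n L ( .] }  — reduce
  I8: { [L → ( a .] }  — reduce
  I9: { [P → a a .] }  — reduce

Every state is either a pure shift/goto state or contains exactly one complete item and nothing to shift — no conflicts. The grammar is LR(0).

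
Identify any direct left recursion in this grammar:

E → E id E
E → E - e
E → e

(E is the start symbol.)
E → E id E: LEFT RECURSIVE (starts with E)
E → E - e: LEFT RECURSIVE (starts with E)
E → e: starts with e

The grammar has direct left recursion on: E.

Answer: Yes, E is left-recursive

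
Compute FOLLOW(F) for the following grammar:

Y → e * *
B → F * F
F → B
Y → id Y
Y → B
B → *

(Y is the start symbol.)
{ $, '*' }

To compute FOLLOW(F), find every occurrence of F on a right-hand side N → α F β: add FIRST(β) \ {ε}, and if β is empty or nullable also add FOLLOW(N). Iterate to a fixed point.

In B → F * F: F is followed by '*' F, add FIRST('*' F) \ {ε} = { '*' }
In B → F * F: F is at the end, add FOLLOW(B)

The FOLLOW sets referred to above (computed the same way, to a fixed point):
  FOLLOW(B) = { $, '*' }

Taking the union: FOLLOW(F) = { $, '*' }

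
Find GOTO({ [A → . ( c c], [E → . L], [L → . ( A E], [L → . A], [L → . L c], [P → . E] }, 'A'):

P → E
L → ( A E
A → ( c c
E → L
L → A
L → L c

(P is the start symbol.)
{ [L → A .] }

GOTO(I, 'A') = CLOSURE({ [A → αX.β] : [A → α.Xβ] ∈ I, X = 'A' })

Items with dot before 'A', with the dot advanced:
  [L → . A] → [L → A .]
Closure adds nothing (no advanced item has the dot before a non-terminal).

GOTO = { [L → A .] }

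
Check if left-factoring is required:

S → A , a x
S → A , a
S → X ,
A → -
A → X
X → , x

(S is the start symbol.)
Left-factoring is needed when two productions for the same non-terminal
share a common prefix on the right-hand side.

Productions for S:
  S → A , a x
  S → A , a
  S → X ,
Productions for A:
  A → -
  A → X

Found common prefix 'A , a' in productions for S

Answer: Yes, S has productions with common prefix 'A , a'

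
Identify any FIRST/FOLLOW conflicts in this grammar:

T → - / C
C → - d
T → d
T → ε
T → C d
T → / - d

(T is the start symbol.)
Nullable non-terminals: T.
FIRST sets used below: FIRST(C) = { '-' }

T: nullable alternative(s) T → ε; FOLLOW(T) = { $ }
  T → - / C: FIRST \ {ε} = { '-' } — disjoint from FOLLOW(T)
  T → d: FIRST \ {ε} = { 'd' } — disjoint from FOLLOW(T)
  T → ε: FIRST \ {ε} = { } — this is the only nullable alternative, skip
  T → C d: FIRST \ {ε} = { '-' } — disjoint from FOLLOW(T)
  T → / - d: FIRST \ {ε} = { '/' } — disjoint from FOLLOW(T)

C has no nullable alternative, so no FIRST/FOLLOW check is needed there.

No FIRST/FOLLOW conflicts found.

Answer: No FIRST/FOLLOW conflicts.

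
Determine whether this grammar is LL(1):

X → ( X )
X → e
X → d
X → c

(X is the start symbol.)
A grammar is LL(1) if for each non-terminal N with multiple productions, the predict sets of those productions are pairwise disjoint, where PREDICT(N → α) = (FIRST(α) \ {ε}) ∪ (FOLLOW(N) if α ⇒* ε).

For X:
  PREDICT(X → '(' X ')') = { '(' }
  PREDICT(X → e) = { 'e' }
  PREDICT(X → d) = { 'd' }
  PREDICT(X → c) = { 'c' }

All predict sets are disjoint. The grammar IS LL(1).

Answer: Yes, the grammar is LL(1).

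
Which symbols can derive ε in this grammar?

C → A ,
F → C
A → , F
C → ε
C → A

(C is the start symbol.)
A non-terminal is nullable if it can derive ε (the empty string): either it has an ε-production, or it has a production whose right-hand side consists entirely of nullable non-terminals.

ε-productions: C → ε
So C is immediately nullable.
F → C: every symbol on the right is nullable, so F is nullable too.
No further non-terminal can be added: every production for the remaining non-terminals contains a terminal or a non-nullable non-terminal.
Nullable = { 'C', 'F' }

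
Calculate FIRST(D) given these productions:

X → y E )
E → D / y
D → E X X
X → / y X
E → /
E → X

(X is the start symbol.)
FIRST sets of the other non-terminals involved (by the same procedure, iterated to a fixed point):
  FIRST(E) = { '/', 'y' }

From D → E X X:
  - E is a non-terminal: add FIRST(E) \ {ε} = { '/', 'y' }
    E is not nullable, so stop

Collecting: FIRST(D) = { '/', 'y' }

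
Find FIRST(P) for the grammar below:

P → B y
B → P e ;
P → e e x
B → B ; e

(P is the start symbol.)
To compute FIRST(P), examine every production with P on the left-hand side, reading each right-hand side left to right until a non-nullable symbol is reached.

FIRST sets of the other non-terminals involved (by the same procedure, iterated to a fixed point):
  FIRST(B) = { 'e' }

From P → B y:
  - B is a non-terminal: add FIRST(B) \ {ε} = { 'e' }
    B is not nullable, so stop
From P → e e x:
  - e is a terminal: add 'e' and stop

Collecting: FIRST(P) = { 'e' }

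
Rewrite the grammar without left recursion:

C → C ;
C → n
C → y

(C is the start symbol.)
C → n C'
C → y C'
C' → ; C'
C' → ε

C is directly left-recursive. The standard transformation for
  A → A α₁ | ... | A α_m | β₁ | ... | β_n
is
  A  → β₁ A' | ... | β_n A'
  A' → α₁ A' | ... | α_m A' | ε

C → n becomes C → n C'
C → y becomes C → y C'
C → C ; becomes C' → ; C'
Add C' → ε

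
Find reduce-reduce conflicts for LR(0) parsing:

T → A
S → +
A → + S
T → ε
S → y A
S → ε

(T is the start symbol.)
A reduce-reduce conflict occurs when an LR(0) state has two complete items [A → α .] and [B → β .] — both call for a reduction, and with no lookahead the parser cannot choose between them.

Augment with T' → T and build the canonical LR(0) collection (I0 = CLOSURE({[T' → . T]}), then GOTO on every symbol after a dot until no new states appear). It has 8 states:
  I0: { [A → . + S], [T → . A], [T → .], [T' → . T] }  — shift, reduce
  I1: { [A → + . S], [S → . +], [S → . y A], [S → .] }  — shift, reduce
  I2: { [T → A .] }  — reduce
  I3: { [T' → T .] }  — accept
  I4: { [S → + .] }  — reduce
  I5: { [A → + S .] }  — reduce
  I6: { [A → . + S], [S → y . A] }  — shift
  I7: { [S → y A .] }  — reduce

No state contains more than one complete item.

Answer: No reduce-reduce conflicts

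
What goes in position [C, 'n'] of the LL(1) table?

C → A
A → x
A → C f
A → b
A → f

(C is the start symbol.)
To find M[C, 'n'], we find productions for C where 'n' is in the predict set (PREDICT(N → α) = (FIRST(α) \ {ε}) ∪ (FOLLOW(N) if α ⇒* ε)).

Relevant sets:
  FIRST(A) = { 'b', 'f', 'x' }

C → A: PREDICT = { 'b', 'f', 'x' }

M[C, 'n'] is empty (no production applies)

Answer: Empty (error entry)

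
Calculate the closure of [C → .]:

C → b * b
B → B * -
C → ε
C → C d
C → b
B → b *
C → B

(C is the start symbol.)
To compute CLOSURE, for each item [A → α.Bβ] where B is a non-terminal, add [B → .γ] for all productions B → γ; repeat for the newly added items until nothing changes.

Start with: [C → .]
The dot is at the end, so nothing is added.

CLOSURE = { [C → .] }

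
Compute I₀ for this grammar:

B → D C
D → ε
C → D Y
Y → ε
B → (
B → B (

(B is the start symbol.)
{ [B → . (], [B → . B (], [B → . D C], [B' → . B], [D → .] }

First, augment the grammar with B' → B
I₀ = CLOSURE({ [B' → . B] }):
  [B' → . B] has the dot before B: add [B → . D C], [B → . (], [B → . B (]
  [B → . D C] has the dot before D: add [D → .]
No further items can be added.

I₀ = { [B → . (], [B → . B (], [B → . D C], [B' → . B], [D → .] }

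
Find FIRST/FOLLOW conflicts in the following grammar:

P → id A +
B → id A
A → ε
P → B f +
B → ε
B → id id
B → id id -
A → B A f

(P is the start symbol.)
Yes. B → id A with FOLLOW(B) on { 'id' }; B → id id with FOLLOW(B) on { 'id' }; B → id id '-' with FOLLOW(B) on { 'id' }; A → B A f with FOLLOW(A) on { 'f', 'id' }

Nullable non-terminals: A, B.
FIRST sets used below: FIRST(B) = { 'id', ε }, FIRST(A) = { 'f', 'id', ε }

A: nullable alternative(s) A → ε; FOLLOW(A) = { '+', 'f', 'id' }
  A → ε: FIRST \ {ε} = { } — this is the only nullable alternative, skip
  A → B A f: FIRST \ {ε} = { 'f', 'id' } — overlaps FOLLOW(A) on { 'f', 'id' }: CONFLICT

B: nullable alternative(s) B → ε; FOLLOW(B) = { 'f', 'id' }
  B → id A: FIRST \ {ε} = { 'id' } — overlaps FOLLOW(B) on { 'id' }: CONFLICT
  B → ε: FIRST \ {ε} = { } — this is the only nullable alternative, skip
  B → id id: FIRST \ {ε} = { 'id' } — overlaps FOLLOW(B) on { 'id' }: CONFLICT
  B → id id -: FIRST \ {ε} = { 'id' } — overlaps FOLLOW(B) on { 'id' }: CONFLICT

P has no nullable alternative, so no FIRST/FOLLOW check is needed there.

So the grammar has 4 FIRST/FOLLOW conflicts (marked CONFLICT above).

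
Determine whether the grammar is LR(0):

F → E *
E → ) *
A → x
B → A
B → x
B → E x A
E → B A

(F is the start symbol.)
A grammar is LR(0) if no state in the canonical LR(0) collection has:
  - both a shift item (dot before a terminal) and a complete item (shift-reduce conflict), or
  - two or more complete items (reduce-reduce conflict; the accept item [F' → F .] counts as a complete item here).

Augment with F' → F and build the canonical LR(0) collection (I0 = CLOSURE({[F' → . F]}), then GOTO on every symbol after a dot until no new states appear). It has 13 states:
  I0: { [A → . x], [B → . A], [B → . E x A], [B → . x], [E → . ) *], [E → . B A], [F → . E *], [F' → . F] }  — shift
  I1: { [E → ) . *] }  — shift
  I2: { [B → A .] }  — reduce
  I3: { [A → . x], [E → B . A] }  — shift
  I4: { [B → E . x A], [F → E . *] }  — shift
  I5: { [F' → F .] }  — accept
  I6: { [A → x .], [B → x .] }  — 2 reduces
  I7: { [F → E * .] }  — reduce
  I8: { [A → . x], [B → E x . A] }  — shift
  I9: { [B → E x A .] }  — reduce
  I10: { [A → x .] }  — reduce
  I11: { [E → B A .] }  — reduce
  I12: { [E → ) * .] }  — reduce

Conflict in state I6:
  Reduce-reduce conflict: [A → x .] and [B → x .]
So the grammar is NOT LR(0).

Answer: No. Reduce-reduce conflict: [A → x .] and [B → x .]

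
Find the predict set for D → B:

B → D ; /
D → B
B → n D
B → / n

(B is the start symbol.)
PREDICT(D → B) = (FIRST(RHS) \ {ε}) ∪ (FOLLOW(D) if ε ∈ FIRST(RHS), i.e. RHS ⇒* ε)
FIRST(B) = { '/', 'n' }
FIRST(B) = { '/', 'n' }
ε ∉ FIRST(B), so FOLLOW(D) is not added.
PREDICT(D → B) = { '/', 'n' }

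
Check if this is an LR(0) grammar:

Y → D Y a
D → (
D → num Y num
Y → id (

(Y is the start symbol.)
Yes, the grammar is LR(0)

Augment with Y' → Y and build the canonical LR(0) collection (I0 = CLOSURE({[Y' → . Y]}), then GOTO on every symbol after a dot until no new states appear). It has 11 states:
  I0: { [D → . (], [D → . num Y num], [Y → . D Y a], [Y → . id (], [Y' → . Y] }  — shift
  I1: { [D → ( .] }  — reduce
  I2: { [D → . (], [D → . num Y num], [Y → . D Y a], [Y → . id (], [Y → D . Y a] }  — shift
  I3: { [Y' → Y .] }  — accept
  I4: { [Y → id . (] }  — shift
  I5: { [D → . (], [D → . num Y num], [D → num . Y num], [Y → . D Y a], [Y → . id (] }  — shift
  I6: { [D → num Y . num] }  — shift
  I7: { [D → num Y num .] }  — reduce
  I8: { [Y → id ( .] }  — reduce
  I9: { [Y → D Y . a] }  — shift
  I10: { [Y → D Y a .] }  — reduce

Every state is either a pure shift/goto state or contains exactly one complete item and nothing to shift — no conflicts. The grammar is LR(0).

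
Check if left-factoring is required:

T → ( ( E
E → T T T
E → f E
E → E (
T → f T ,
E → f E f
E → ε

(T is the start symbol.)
Yes, E has productions with common prefix 'f E'

Left-factoring is needed when two productions for the same non-terminal
share a common prefix on the right-hand side.

Productions for T:
  T → ( ( E
  T → f T ,
Productions for E:
  E → T T T
  E → f E
  E → E (
  E → f E f
  E → ε

Found common prefix 'f E' in productions for E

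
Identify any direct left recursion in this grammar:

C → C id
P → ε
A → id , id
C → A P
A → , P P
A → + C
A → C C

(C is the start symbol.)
Direct left recursion occurs when N → N α for some non-terminal N (the right-hand side begins with the left-hand side itself).

C → C id: LEFT RECURSIVE (starts with C)
P → ε: starts with ε
A → id , id: starts with id
C → A P: starts with A
A → , P P: starts with ','
A → + C: starts with '+'
A → C C: starts with C

The grammar has direct left recursion on: C.

Answer: Yes, C is left-recursive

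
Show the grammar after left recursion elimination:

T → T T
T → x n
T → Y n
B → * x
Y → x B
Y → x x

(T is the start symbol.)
T → x n T'
T → Y n T'
T' → T T'
T' → ε
B → * x
Y → x B
Y → x x

T is directly left-recursive. The standard transformation for
  A → A α₁ | ... | A α_m | β₁ | ... | β_n
is
  A  → β₁ A' | ... | β_n A'
  A' → α₁ A' | ... | α_m A' | ε

T → x n becomes T → x n T'
T → Y n becomes T → Y n T'
T → T T becomes T' → T T'
Add T' → ε

Productions for other non-terminals are unchanged:
  B → * x
  Y → x B
  Y → x x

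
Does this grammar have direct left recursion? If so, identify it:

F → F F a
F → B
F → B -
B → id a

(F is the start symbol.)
Direct left recursion occurs when N → N α for some non-terminal N (the right-hand side begins with the left-hand side itself).

F → F F a: LEFT RECURSIVE (starts with F)
F → B: starts with B
F → B -: starts with B
B → id a: starts with id

The grammar has direct left recursion on: F.

Answer: Yes, F is left-recursive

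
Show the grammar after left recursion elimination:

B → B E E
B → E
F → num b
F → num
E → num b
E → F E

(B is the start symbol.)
B is directly left-recursive. The standard transformation for
  A → A α₁ | ... | A α_m | β₁ | ... | β_n
is
  A  → β₁ A' | ... | β_n A'
  A' → α₁ A' | ... | α_m A' | ε

B → E becomes B → E B'
B → B E E becomes B' → E E B'
Add B' → ε

Productions for other non-terminals are unchanged:
  F → num b
  F → num
  E → num b
  E → F E

Resulting grammar:
B → E B'
B' → E E B'
B' → ε
F → num b
F → num
E → num b
E → F E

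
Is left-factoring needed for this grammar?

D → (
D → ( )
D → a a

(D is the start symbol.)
Yes, D has productions with common prefix '('

Left-factoring is needed when two productions for the same non-terminal
share a common prefix on the right-hand side.

Productions for D:
  D → (
  D → ( )
  D → a a

Found common prefix '(' in productions for D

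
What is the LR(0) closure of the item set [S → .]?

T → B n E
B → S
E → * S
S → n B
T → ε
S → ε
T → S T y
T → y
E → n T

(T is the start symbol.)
{ [S → .] }

To compute CLOSURE, for each item [A → α.Bβ] where B is a non-terminal, add [B → .γ] for all productions B → γ; repeat for the newly added items until nothing changes.

Start with: [S → .]
The dot is at the end, so nothing is added.

CLOSURE = { [S → .] }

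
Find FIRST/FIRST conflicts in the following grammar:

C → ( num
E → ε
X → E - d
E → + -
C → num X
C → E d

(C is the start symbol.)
No FIRST/FIRST conflicts.

FIRST sets of the non-terminals at (or reachable through a nullable prefix from) the front of some alternative:
  FIRST(E) = { '+', ε }

Productions for C:
  C → ( num: FIRST = { '(' }
  C → num X: FIRST = { 'num' }
  C → E d: FIRST = { '+', 'd' }
Productions for E:
  E → ε: FIRST = { ε }
  E → + -: FIRST = { '+' }
X has only one production, so no FIRST/FIRST conflict is possible there.

All alternatives of each non-terminal have pairwise disjoint FIRST sets.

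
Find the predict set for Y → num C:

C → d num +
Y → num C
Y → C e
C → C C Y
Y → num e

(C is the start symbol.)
PREDICT(Y → num C) = (FIRST(RHS) \ {ε}) ∪ (FOLLOW(Y) if ε ∈ FIRST(RHS), i.e. RHS ⇒* ε)
FIRST(num C) = { 'num' }
ε ∉ FIRST(num C), so FOLLOW(Y) is not added.
PREDICT(Y → num C) = { 'num' }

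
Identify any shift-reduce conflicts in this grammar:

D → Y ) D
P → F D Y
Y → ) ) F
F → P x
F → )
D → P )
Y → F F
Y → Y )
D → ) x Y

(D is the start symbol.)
Yes — I1: [F → ) .] vs [D → ) . x Y]; I6: [Y → Y ) .] vs [D → . ) x Y]; I11: [Y → F F .] vs [D → . ) x Y]; I12: [F → ) .] vs [Y → ) . ) F]; I14: [P → F D Y .] vs [Y → Y . )]; I18: [Y → ) ) F .] vs [D → . ) x Y]; I20: [D → ) x Y .] vs [Y → Y . )]

Augment with D' → D and build the canonical LR(0) collection (I0 = CLOSURE({[D' → . D]}), then GOTO on every symbol after a dot until no new states appear). It has 21 states:
  I0: { [D → . ) x Y], [D → . P )], [D → . Y ) D], [D' → . D], [F → . )], [F → . P x], [P → . F D Y], [Y → . ) ) F], [Y → . F F], [Y → . Y )] }  — shift
  I1: { [D → ) . x Y], [F → ) .], [Y → ) . ) F] }  — shift, reduce
  I2: { [D' → D .] }  — accept
  I3: { [D → . ) x Y], [D → . P )], [D → . Y ) D], [F → . )], [F → . P x], [P → . F D Y], [P → F . D Y], [Y → . ) ) F], [Y → . F F], [Y → . Y )], [Y → F . F] }  — shift
  I4: { [D → P . )], [F → P . x] }  — shift
  I5: { [D → Y . ) D], [Y → Y . )] }  — shift
  I6: { [D → . ) x Y], [D → . P )], [D → . Y ) D], [D → Y ) . D], [F → . )], [F → . P x], [P → . F D Y], [Y → . ) ) F], [Y → . F F], [Y → . Y )], [Y → Y ) .] }  — shift, reduce
  I7: { [D → Y ) D .] }  — reduce
  I8: { [D → P ) .] }  — reduce
  I9: { [F → P x .] }  — reduce
  I10: { [F → . )], [F → . P x], [P → . F D Y], [P → F D . Y], [Y → . ) ) F], [Y → . F F], [Y → . Y )] }  — shift
  I11: { [D → . ) x Y], [D → . P )], [D → . Y ) D], [F → . )], [F → . P x], [P → . F D Y], [P → F . D Y], [Y → . ) ) F], [Y → . F F], [Y → . Y )], [Y → F . F], [Y → F F .] }  — shift, reduce
  I12: { [F → ) .], [Y → ) . ) F] }  — shift, reduce
  I13: { [F → P . x] }  — shift
  I14: { [P → F D Y .], [Y → Y . )] }  — shift, reduce
  I15: { [Y → Y ) .] }  — reduce
  I16: { [F → . )], [F → . P x], [P → . F D Y], [Y → ) ) . F] }  — shift
  I17: { [F → ) .] }  — reduce
  I18: { [D → . ) x Y], [D → . P )], [D → . Y ) D], [F → . )], [F → . P x], [P → . F D Y], [P → F . D Y], [Y → ) ) F .], [Y → . ) ) F], [Y → . F F], [Y → . Y )] }  — shift, reduce
  I19: { [D → ) x . Y], [F → . )], [F → . P x], [P → . F D Y], [Y → . ) ) F], [Y → . F F], [Y → . Y )] }  — shift
  I20: { [D → ) x Y .], [Y → Y . )] }  — shift, reduce

I1 contains reduce item [F → ) .] and shift items [D → ) . x Y], [Y → ) . ) F] — shift-reduce conflict.
I6 contains reduce item [Y → Y ) .] and shift items [D → . ) x Y], [F → . )], [Y → . ) ) F] — shift-reduce conflict.
I11 contains reduce item [Y → F F .] and shift items [D → . ) x Y], [F → . )], [Y → . ) ) F] — shift-reduce conflict.
I12 contains reduce item [F → ) .] and shift item [Y → ) . ) F] — shift-reduce conflict.
I14 contains reduce item [P → F D Y .] and shift item [Y → Y . )] — shift-reduce conflict.
I18 contains reduce item [Y → ) ) F .] and shift items [D → . ) x Y], [F → . )], [Y → . ) ) F] — shift-reduce conflict.
I20 contains reduce item [D → ) x Y .] and shift item [Y → Y . )] — shift-reduce conflict.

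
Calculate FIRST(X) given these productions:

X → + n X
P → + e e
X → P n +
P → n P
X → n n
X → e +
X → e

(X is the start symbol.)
{ '+', 'e', 'n' }

To compute FIRST(X), examine every production with X on the left-hand side, reading each right-hand side left to right until a non-nullable symbol is reached.

FIRST sets of the other non-terminals involved (by the same procedure, iterated to a fixed point):
  FIRST(P) = { '+', 'n' }

From X → + n X:
  - '+' is a terminal: add '+' and stop
From X → P n +:
  - P is a non-terminal: add FIRST(P) \ {ε} = { '+', 'n' }
    P is not nullable, so stop
From X → n n:
  - n is a terminal: add 'n' and stop
From X → e +:
  - e is a terminal: add 'e' and stop
From X → e:
  - e is a terminal: add 'e' and stop

Collecting: FIRST(X) = { '+', 'e', 'n' }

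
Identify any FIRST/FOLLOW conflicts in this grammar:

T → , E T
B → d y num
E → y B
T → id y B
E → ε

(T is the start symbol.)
A FIRST/FOLLOW conflict occurs when a non-terminal N has a nullable alternative N → β (β ⇒* ε) and another alternative N → α with FIRST(α) ∩ FOLLOW(N) ≠ ∅: on such a lookahead the parser cannot decide between expanding α and letting N vanish via β.

Nullable non-terminals: E.

E: nullable alternative(s) E → ε; FOLLOW(E) = { ',', 'id' }
  E → y B: FIRST \ {ε} = { 'y' } — disjoint from FOLLOW(E)
  E → ε: FIRST \ {ε} = { } — this is the only nullable alternative, skip

B, T have no nullable alternative, so no FIRST/FOLLOW check is needed there.

No FIRST/FOLLOW conflicts found.

Answer: No FIRST/FOLLOW conflicts.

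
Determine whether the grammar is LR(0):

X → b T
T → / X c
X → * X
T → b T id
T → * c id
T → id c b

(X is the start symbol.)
Yes, the grammar is LR(0)

A grammar is LR(0) if no state in the canonical LR(0) collection has:
  - both a shift item (dot before a terminal) and a complete item (shift-reduce conflict), or
  - two or more complete items (reduce-reduce conflict; the accept item [X' → X .] counts as a complete item here).

Augment with X' → X and build the canonical LR(0) collection (I0 = CLOSURE({[X' → . X]}), then GOTO on every symbol after a dot until no new states appear). It has 18 states:
  I0: { [X → . * X], [X → . b T], [X' → . X] }  — shift
  I1: { [X → * . X], [X → . * X], [X → . b T] }  — shift
  I2: { [X' → X .] }  — accept
  I3: { [T → . * c id], [T → . / X c], [T → . b T id], [T → . id c b], [X → b . T] }  — shift
  I4: { [T → * . c id] }  — shift
  I5: { [T → / . X c], [X → . * X], [X → . b T] }  — shift
  I6: { [X → b T .] }  — reduce
  I7: { [T → . * c id], [T → . / X c], [T → . b T id], [T → . id c b], [T → b . T id] }  — shift
  I8: { [T → id . c b] }  — shift
  I9: { [T → id c . b] }  — shift
  I10: { [T → id c b .] }  — reduce
  I11: { [T → b T . id] }  — shift
  I12: { [T → b T id .] }  — reduce
  I13: { [T → / X . c] }  — shift
  I14: { [T → / X c .] }  — reduce
  I15: { [T → * c . id] }  — shift
  I16: { [T → * c id .] }  — reduce
  I17: { [X → * X .] }  — reduce

Every state is either a pure shift/goto state or contains exactly one complete item and nothing to shift — no conflicts. The grammar is LR(0).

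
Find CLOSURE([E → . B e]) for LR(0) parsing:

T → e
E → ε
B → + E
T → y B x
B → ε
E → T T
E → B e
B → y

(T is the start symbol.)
Start with: [E → . B e]
  [E → . B e] has the dot before B: add [B → . + E], [B → .], [B → . y]
No further items can be added.

CLOSURE = { [B → . + E], [B → . y], [B → .], [E → . B e] }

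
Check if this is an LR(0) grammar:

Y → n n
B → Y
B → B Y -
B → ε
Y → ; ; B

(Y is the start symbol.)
No. Shift-reduce conflict between [B → .] and [Y → . ; ; B]

A grammar is LR(0) if no state in the canonical LR(0) collection has:
  - both a shift item (dot before a terminal) and a complete item (shift-reduce conflict), or
  - two or more complete items (reduce-reduce conflict; the accept item [Y' → Y .] counts as a complete item here).

Augment with Y' → Y and build the canonical LR(0) collection (I0 = CLOSURE({[Y' → . Y]}), then GOTO on every symbol after a dot until no new states appear). It has 10 states:
  I0: { [Y → . ; ; B], [Y → . n n], [Y' → . Y] }  — shift
  I1: { [Y → ; . ; B] }  — shift
  I2: { [Y' → Y .] }  — accept
  I3: { [Y → n . n] }  — shift
  I4: { [Y → n n .] }  — reduce
  I5: { [B → . B Y -], [B → . Y], [B → .], [Y → . ; ; B], [Y → . n n], [Y → ; ; . B] }  — shift, reduce
  I6: { [B → B . Y -], [Y → . ; ; B], [Y → . n n], [Y → ; ; B .] }  — shift, reduce
  I7: { [B → Y .] }  — reduce
  I8: { [B → B Y . -] }  — shift
  I9: { [B → B Y - .] }  — reduce

Conflict in state I5:
  Shift-reduce conflict between [B → .] and [Y → . ; ; B]
So the grammar is NOT LR(0).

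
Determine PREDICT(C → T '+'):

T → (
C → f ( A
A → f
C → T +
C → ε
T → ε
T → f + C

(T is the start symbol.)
{ '(', '+', 'f' }

PREDICT(C → T '+') = (FIRST(RHS) \ {ε}) ∪ (FOLLOW(C) if ε ∈ FIRST(RHS), i.e. RHS ⇒* ε)
FIRST(T) = { '(', 'f', ε }
FIRST(T '+') = { '(', '+', 'f' }
ε ∉ FIRST(T '+'), so FOLLOW(C) is not added.
PREDICT(C → T '+') = { '(', '+', 'f' }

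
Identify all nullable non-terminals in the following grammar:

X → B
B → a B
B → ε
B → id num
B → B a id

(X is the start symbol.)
{ 'B', 'X' }

ε-productions: B → ε
So B is immediately nullable.
X → B: every symbol on the right is nullable, so X is nullable too.
Every non-terminal is now nullable.
Nullable = { 'B', 'X' }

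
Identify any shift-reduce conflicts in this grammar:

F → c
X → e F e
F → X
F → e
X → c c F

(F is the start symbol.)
Yes — I3: [F → c .] vs [X → c . c F]; I4: [F → e .] vs [F → . c]

A shift-reduce conflict occurs when an LR(0) state has both:
  - a complete (reduce) item [A → α .] (dot at the end), and
  - a shift item [B → β . c γ] (dot before a terminal).

Augment with F' → F and build the canonical LR(0) collection (I0 = CLOSURE({[F' → . F]}), then GOTO on every symbol after a dot until no new states appear). It has 9 states:
  I0: { [F → . X], [F → . c], [F → . e], [F' → . F], [X → . c c F], [X → . e F e] }  — shift
  I1: { [F' → F .] }  — accept
  I2: { [F → X .] }  — reduce
  I3: { [F → c .], [X → c . c F] }  — shift, reduce
  I4: { [F → . X], [F → . c], [F → . e], [F → e .], [X → . c c F], [X → . e F e], [X → e . F e] }  — shift, reduce
  I5: { [X → e F . e] }  — shift
  I6: { [X → e F e .] }  — reduce
  I7: { [F → . X], [F → . c], [F → . e], [X → . c c F], [X → . e F e], [X → c c . F] }  — shift
  I8: { [X → c c F .] }  — reduce

I3 contains reduce item [F → c .] and shift item [X → c . c F] — shift-reduce conflict.
I4 contains reduce item [F → e .] and shift items [F → . c], [F → . e], [X → . c c F], [X → . e F e] — shift-reduce conflict.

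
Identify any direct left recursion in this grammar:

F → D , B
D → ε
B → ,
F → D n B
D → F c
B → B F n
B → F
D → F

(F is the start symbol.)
Direct left recursion occurs when N → N α for some non-terminal N (the right-hand side begins with the left-hand side itself).

F → D , B: starts with D
D → ε: starts with ε
B → ,: starts with ','
F → D n B: starts with D
D → F c: starts with F
B → B F n: LEFT RECURSIVE (starts with B)
B → F: starts with F
D → F: starts with F

The grammar has direct left recursion on: B.

Answer: Yes, B is left-recursive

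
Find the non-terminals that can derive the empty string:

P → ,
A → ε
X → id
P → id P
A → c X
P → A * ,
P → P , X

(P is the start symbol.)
{ 'A' }

A non-terminal is nullable if it can derive ε (the empty string): either it has an ε-production, or it has a production whose right-hand side consists entirely of nullable non-terminals.

ε-productions: A → ε
So A is immediately nullable.
No further non-terminal can be added: every production for the remaining non-terminals contains a terminal or a non-nullable non-terminal.
Nullable = { 'A' }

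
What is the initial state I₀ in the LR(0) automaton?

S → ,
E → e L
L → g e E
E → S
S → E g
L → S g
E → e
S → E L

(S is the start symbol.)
First, augment the grammar with S' → S
I₀ = CLOSURE({ [S' → . S] }):
  [S' → . S] has the dot before S: add [S → . ,], [S → . E g], [S → . E L]
  [S → . E g] has the dot before E: add [E → . e L], [E → . S], [E → . e]
No further items can be added.

I₀ = { [E → . S], [E → . e L], [E → . e], [S → . ,], [S → . E L], [S → . E g], [S' → . S] }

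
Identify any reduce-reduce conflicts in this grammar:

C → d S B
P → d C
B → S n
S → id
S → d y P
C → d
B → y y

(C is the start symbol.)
No reduce-reduce conflicts

A reduce-reduce conflict occurs when an LR(0) state has two complete items [A → α .] and [B → β .] — both call for a reduction, and with no lookahead the parser cannot choose between them.

Augment with C' → C and build the canonical LR(0) collection (I0 = CLOSURE({[C' → . C]}), then GOTO on every symbol after a dot until no new states appear). It has 15 states:
  I0: { [C → . d S B], [C → . d], [C' → . C] }  — shift
  I1: { [C' → C .] }  — accept
  I2: { [C → d . S B], [C → d .], [S → . d y P], [S → . id] }  — shift, reduce
  I3: { [B → . S n], [B → . y y], [C → d S . B], [S → . d y P], [S → . id] }  — shift
  I4: { [S → d . y P] }  — shift
  I5: { [S → id .] }  — reduce
  I6: { [P → . d C], [S → d y . P] }  — shift
  I7: { [S → d y P .] }  — reduce
  I8: { [C → . d S B], [C → . d], [P → d . C] }  — shift
  I9: { [P → d C .] }  — reduce
  I10: { [C → d S B .] }  — reduce
  I11: { [B → S . n] }  — shift
  I12: { [B → y . y] }  — shift
  I13: { [B → y y .] }  — reduce
  I14: { [B → S n .] }  — reduce

No state contains more than one complete item.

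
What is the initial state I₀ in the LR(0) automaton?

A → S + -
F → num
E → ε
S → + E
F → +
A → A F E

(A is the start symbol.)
{ [A → . A F E], [A → . S + -], [A' → . A], [S → . + E] }

First, augment the grammar with A' → A
I₀ = CLOSURE({ [A' → . A] }):
  [A' → . A] has the dot before A: add [A → . S + -], [A → . A F E]
  [A → . S + -] has the dot before S: add [S → . + E]
No further items can be added.

I₀ = { [A → . A F E], [A → . S + -], [A' → . A], [S → . + E] }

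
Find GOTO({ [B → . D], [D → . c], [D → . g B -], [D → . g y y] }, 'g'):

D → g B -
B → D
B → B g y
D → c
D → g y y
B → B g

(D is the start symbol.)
GOTO(I, 'g') = CLOSURE({ [A → αX.β] : [A → α.Xβ] ∈ I, X = 'g' })

Items with dot before 'g', with the dot advanced:
  [D → . g B -] → [D → g . B -]
  [D → . g y y] → [D → g . y y]
Closure of the advanced items:
  [D → g . B -] has the dot before B: add [B → . D], [B → . B g y], [B → . B g]
  [B → . D] has the dot before D: add [D → . g B -], [D → . c], [D → . g y y]

GOTO = { [B → . B g y], [B → . B g], [B → . D], [D → . c], [D → . g B -], [D → . g y y], [D → g . B -], [D → g . y y] }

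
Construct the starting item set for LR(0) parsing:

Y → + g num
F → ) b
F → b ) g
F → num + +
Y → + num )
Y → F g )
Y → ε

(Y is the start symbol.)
{ [F → . ) b], [F → . b ) g], [F → . num + +], [Y → . + g num], [Y → . + num )], [Y → . F g )], [Y → .], [Y' → . Y] }

First, augment the grammar with Y' → Y
I₀ = CLOSURE({ [Y' → . Y] }):
  [Y' → . Y] has the dot before Y: add [Y → . + g num], [Y → . + num )], [Y → . F g )], [Y → .]
  [Y → . F g )] has the dot before F: add [F → . ) b], [F → . b ) g], [F → . num + +]
No further items can be added.

I₀ = { [F → . ) b], [F → . b ) g], [F → . num + +], [Y → . + g num], [Y → . + num )], [Y → . F g )], [Y → .], [Y' → . Y] }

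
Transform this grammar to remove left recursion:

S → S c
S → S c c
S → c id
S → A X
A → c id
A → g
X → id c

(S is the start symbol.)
S is directly left-recursive. The standard transformation for
  A → A α₁ | ... | A α_m | β₁ | ... | β_n
is
  A  → β₁ A' | ... | β_n A'
  A' → α₁ A' | ... | α_m A' | ε

S → c id becomes S → c id S'
S → A X becomes S → A X S'
S → S c becomes S' → c S'
S → S c c becomes S' → c c S'
Add S' → ε

Productions for other non-terminals are unchanged:
  A → c id
  A → g
  X → id c

Resulting grammar:
S → c id S'
S → A X S'
S' → c S'
S' → c c S'
S' → ε
A → c id
A → g
X → id c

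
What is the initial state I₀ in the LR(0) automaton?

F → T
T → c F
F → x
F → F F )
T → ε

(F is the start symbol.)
First, augment the grammar with F' → F
I₀ = CLOSURE({ [F' → . F] }):
  [F' → . F] has the dot before F: add [F → . T], [F → . x], [F → . F F )]
  [F → . T] has the dot before T: add [T → . c F], [T → .]
No further items can be added.

I₀ = { [F → . F F )], [F → . T], [F → . x], [F' → . F], [T → . c F], [T → .] }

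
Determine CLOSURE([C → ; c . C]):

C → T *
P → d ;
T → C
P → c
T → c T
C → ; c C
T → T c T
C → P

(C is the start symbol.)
{ [C → . ; c C], [C → . P], [C → . T *], [C → ; c . C], [P → . c], [P → . d ;], [T → . C], [T → . T c T], [T → . c T] }

Start with: [C → ; c . C]
  [C → ; c . C] has the dot before C: add [C → . T *], [C → . ; c C], [C → . P]
  [C → . T *] has the dot before T: add [T → . C], [T → . c T], [T → . T c T]
  [C → . P] has the dot before P: add [P → . d ;], [P → . c]
No further items can be added.

CLOSURE = { [C → . ; c C], [C → . P], [C → . T *], [C → ; c . C], [P → . c], [P → . d ;], [T → . C], [T → . T c T], [T → . c T] }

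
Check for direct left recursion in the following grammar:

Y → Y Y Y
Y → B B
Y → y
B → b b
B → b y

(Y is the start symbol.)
Y → Y Y Y: LEFT RECURSIVE (starts with Y)
Y → B B: starts with B
Y → y: starts with y
B → b b: starts with b
B → b y: starts with b

The grammar has direct left recursion on: Y.

Answer: Yes, Y is left-recursive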